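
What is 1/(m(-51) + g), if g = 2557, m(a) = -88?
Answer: 1/2469 ≈ 0.00040502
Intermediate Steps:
1/(m(-51) + g) = 1/(-88 + 2557) = 1/2469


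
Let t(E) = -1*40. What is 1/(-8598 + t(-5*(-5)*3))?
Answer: -1/8638 ≈ -0.00011577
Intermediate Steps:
t(E) = -40
1/(-8598 + t(-5*(-5)*3)) = 1/(-8598 - 40) = 1/(-8638) = -1/8638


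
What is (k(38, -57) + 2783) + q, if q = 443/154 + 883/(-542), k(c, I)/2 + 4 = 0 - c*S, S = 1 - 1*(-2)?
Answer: 53174280/20867 ≈ 2548.2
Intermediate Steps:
S = 3 (S = 1 + 2 = 3)
k(c, I) = -8 - 6*c (k(c, I) = -8 + 2*(0 - c*3) = -8 + 2*(0 - 3*c) = -8 + 2*(-3*c) = -8 - 6*c)
q = 26031/20867 (q = 443*(1/154) + 883*(-1/542) = 443/154 - 883/542 = 26031/20867 ≈ 1.2475)
(k(38, -57) + 2783) + q = ((-8 - 6*38) + 2783) + 26031/20867 = ((-8 - 228) + 2783) + 26031/20867 = (-236 + 2783) + 26031/20867 = 2547 + 26031/20867 = 53174280/20867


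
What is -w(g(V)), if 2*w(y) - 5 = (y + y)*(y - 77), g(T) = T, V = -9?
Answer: -1553/2 ≈ -776.50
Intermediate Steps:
w(y) = 5/2 + y*(-77 + y) (w(y) = 5/2 + ((y + y)*(y - 77))/2 = 5/2 + ((2*y)*(-77 + y))/2 = 5/2 + (2*y*(-77 + y))/2 = 5/2 + y*(-77 + y))
-w(g(V)) = -(5/2 + (-9)² - 77*(-9)) = -(5/2 + 81 + 693) = -1*1553/2 = -1553/2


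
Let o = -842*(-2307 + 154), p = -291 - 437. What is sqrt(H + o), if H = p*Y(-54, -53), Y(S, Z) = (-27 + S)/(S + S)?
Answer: 2*sqrt(453070) ≈ 1346.2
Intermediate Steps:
Y(S, Z) = (-27 + S)/(2*S) (Y(S, Z) = (-27 + S)/((2*S)) = (-27 + S)*(1/(2*S)) = (-27 + S)/(2*S))
p = -728
o = 1812826 (o = -842*(-2153) = 1812826)
H = -546 (H = -364*(-27 - 54)/(-54) = -364*(-1)*(-81)/54 = -728*3/4 = -546)
sqrt(H + o) = sqrt(-546 + 1812826) = sqrt(1812280) = 2*sqrt(453070)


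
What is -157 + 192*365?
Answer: 69923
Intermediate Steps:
-157 + 192*365 = -157 + 70080 = 69923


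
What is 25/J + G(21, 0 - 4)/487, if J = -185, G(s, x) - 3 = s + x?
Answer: -1695/18019 ≈ -0.094067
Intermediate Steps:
G(s, x) = 3 + s + x (G(s, x) = 3 + (s + x) = 3 + s + x)
25/J + G(21, 0 - 4)/487 = 25/(-185) + (3 + 21 + (0 - 4))/487 = 25*(-1/185) + (3 + 21 - 4)*(1/487) = -5/37 + 20*(1/487) = -5/37 + 20/487 = -1695/18019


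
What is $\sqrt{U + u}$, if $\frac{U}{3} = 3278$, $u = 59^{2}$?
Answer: $\sqrt{13315} \approx 115.39$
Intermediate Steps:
$u = 3481$
$U = 9834$ ($U = 3 \cdot 3278 = 9834$)
$\sqrt{U + u} = \sqrt{9834 + 3481} = \sqrt{13315}$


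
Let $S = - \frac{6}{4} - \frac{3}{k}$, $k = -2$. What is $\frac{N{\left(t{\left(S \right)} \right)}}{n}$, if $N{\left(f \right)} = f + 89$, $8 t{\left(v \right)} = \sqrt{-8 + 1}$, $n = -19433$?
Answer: $- \frac{89}{19433} - \frac{i \sqrt{7}}{155464} \approx -0.0045798 - 1.7018 \cdot 10^{-5} i$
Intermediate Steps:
$S = 0$ ($S = - \frac{6}{4} - \frac{3}{-2} = \left(-6\right) \frac{1}{4} - - \frac{3}{2} = - \frac{3}{2} + \frac{3}{2} = 0$)
$t{\left(v \right)} = \frac{i \sqrt{7}}{8}$ ($t{\left(v \right)} = \frac{\sqrt{-8 + 1}}{8} = \frac{\sqrt{-7}}{8} = \frac{i \sqrt{7}}{8}$)
$N{\left(f \right)} = 89 + f$
$\frac{N{\left(t{\left(S \right)} \right)}}{n} = \frac{89 + \frac{i \sqrt{7}}{8}}{-19433} = \left(89 + \frac{i \sqrt{7}}{8}\right) \left(- \frac{1}{19433}\right) = - \frac{89}{19433} - \frac{i \sqrt{7}}{155464}$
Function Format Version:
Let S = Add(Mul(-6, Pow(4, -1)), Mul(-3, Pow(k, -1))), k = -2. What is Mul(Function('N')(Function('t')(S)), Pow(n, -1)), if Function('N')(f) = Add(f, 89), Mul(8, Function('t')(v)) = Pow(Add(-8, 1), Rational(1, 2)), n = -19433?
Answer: Add(Rational(-89, 19433), Mul(Rational(-1, 155464), I, Pow(7, Rational(1, 2)))) ≈ Add(-0.0045798, Mul(-1.7018e-5, I))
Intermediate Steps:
S = 0 (S = Add(Mul(-6, Pow(4, -1)), Mul(-3, Pow(-2, -1))) = Add(Mul(-6, Rational(1, 4)), Mul(-3, Rational(-1, 2))) = Add(Rational(-3, 2), Rational(3, 2)) = 0)
Function('t')(v) = Mul(Rational(1, 8), I, Pow(7, Rational(1, 2))) (Function('t')(v) = Mul(Rational(1, 8), Pow(Add(-8, 1), Rational(1, 2))) = Mul(Rational(1, 8), Pow(-7, Rational(1, 2))) = Mul(Rational(1, 8), Mul(I, Pow(7, Rational(1, 2)))) = Mul(Rational(1, 8), I, Pow(7, Rational(1, 2))))
Function('N')(f) = Add(89, f)
Mul(Function('N')(Function('t')(S)), Pow(n, -1)) = Mul(Add(89, Mul(Rational(1, 8), I, Pow(7, Rational(1, 2)))), Pow(-19433, -1)) = Mul(Add(89, Mul(Rational(1, 8), I, Pow(7, Rational(1, 2)))), Rational(-1, 19433)) = Add(Rational(-89, 19433), Mul(Rational(-1, 155464), I, Pow(7, Rational(1, 2))))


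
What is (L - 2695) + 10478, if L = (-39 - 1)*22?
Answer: 6903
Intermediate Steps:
L = -880 (L = -40*22 = -880)
(L - 2695) + 10478 = (-880 - 2695) + 10478 = -3575 + 10478 = 6903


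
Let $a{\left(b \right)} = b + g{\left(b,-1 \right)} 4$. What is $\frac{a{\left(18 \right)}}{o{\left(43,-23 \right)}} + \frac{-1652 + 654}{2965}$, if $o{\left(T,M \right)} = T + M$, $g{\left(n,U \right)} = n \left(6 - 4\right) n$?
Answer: $\frac{771869}{5930} \approx 130.16$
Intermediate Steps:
$g{\left(n,U \right)} = 2 n^{2}$ ($g{\left(n,U \right)} = n 2 n = 2 n n = 2 n^{2}$)
$a{\left(b \right)} = b + 8 b^{2}$ ($a{\left(b \right)} = b + 2 b^{2} \cdot 4 = b + 8 b^{2}$)
$o{\left(T,M \right)} = M + T$
$\frac{a{\left(18 \right)}}{o{\left(43,-23 \right)}} + \frac{-1652 + 654}{2965} = \frac{18 \left(1 + 8 \cdot 18\right)}{-23 + 43} + \frac{-1652 + 654}{2965} = \frac{18 \left(1 + 144\right)}{20} - \frac{998}{2965} = 18 \cdot 145 \cdot \frac{1}{20} - \frac{998}{2965} = 2610 \cdot \frac{1}{20} - \frac{998}{2965} = \frac{261}{2} - \frac{998}{2965} = \frac{771869}{5930}$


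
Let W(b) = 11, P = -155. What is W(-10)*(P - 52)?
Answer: -2277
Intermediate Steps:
W(-10)*(P - 52) = 11*(-155 - 52) = 11*(-207) = -2277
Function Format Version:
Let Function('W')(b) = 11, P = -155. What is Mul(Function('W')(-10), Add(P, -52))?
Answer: -2277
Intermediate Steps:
Mul(Function('W')(-10), Add(P, -52)) = Mul(11, Add(-155, -52)) = Mul(11, -207) = -2277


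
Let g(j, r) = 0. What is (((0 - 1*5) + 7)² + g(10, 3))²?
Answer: 16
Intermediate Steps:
(((0 - 1*5) + 7)² + g(10, 3))² = (((0 - 1*5) + 7)² + 0)² = (((0 - 5) + 7)² + 0)² = ((-5 + 7)² + 0)² = (2² + 0)² = (4 + 0)² = 4² = 16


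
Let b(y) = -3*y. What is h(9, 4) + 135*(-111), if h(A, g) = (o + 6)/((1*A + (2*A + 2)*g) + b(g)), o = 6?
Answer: -1153833/77 ≈ -14985.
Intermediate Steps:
h(A, g) = 12/(A - 3*g + g*(2 + 2*A)) (h(A, g) = (6 + 6)/((1*A + (2*A + 2)*g) - 3*g) = 12/((A + (2 + 2*A)*g) - 3*g) = 12/((A + g*(2 + 2*A)) - 3*g) = 12/(A - 3*g + g*(2 + 2*A)))
h(9, 4) + 135*(-111) = 12/(9 - 1*4 + 2*9*4) + 135*(-111) = 12/(9 - 4 + 72) - 14985 = 12/77 - 14985 = -1153833/77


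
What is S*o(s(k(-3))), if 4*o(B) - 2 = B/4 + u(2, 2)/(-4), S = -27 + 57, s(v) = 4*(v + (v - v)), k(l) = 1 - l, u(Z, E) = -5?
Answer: 435/8 ≈ 54.375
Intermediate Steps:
s(v) = 4*v (s(v) = 4*(v + 0) = 4*v)
S = 30
o(B) = 13/16 + B/16 (o(B) = ½ + (B/4 - 5/(-4))/4 = ½ + (B*(¼) - 5*(-¼))/4 = ½ + (B/4 + 5/4)/4 = ½ + (5/4 + B/4)/4 = ½ + (5/16 + B/16) = 13/16 + B/16)
S*o(s(k(-3))) = 30*(13/16 + (4*(1 - 1*(-3)))/16) = 30*(13/16 + (4*(1 + 3))/16) = 30*(13/16 + (4*4)/16) = 30*(13/16 + (1/16)*16) = 30*(13/16 + 1) = 30*(29/16) = 435/8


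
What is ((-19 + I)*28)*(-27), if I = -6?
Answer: 18900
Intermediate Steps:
((-19 + I)*28)*(-27) = ((-19 - 6)*28)*(-27) = -25*28*(-27) = -700*(-27) = 18900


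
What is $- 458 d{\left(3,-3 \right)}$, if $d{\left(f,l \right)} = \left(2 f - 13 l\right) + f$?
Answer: $-21984$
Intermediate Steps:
$d{\left(f,l \right)} = - 13 l + 3 f$ ($d{\left(f,l \right)} = \left(- 13 l + 2 f\right) + f = - 13 l + 3 f$)
$- 458 d{\left(3,-3 \right)} = - 458 \left(\left(-13\right) \left(-3\right) + 3 \cdot 3\right) = - 458 \left(39 + 9\right) = \left(-458\right) 48 = -21984$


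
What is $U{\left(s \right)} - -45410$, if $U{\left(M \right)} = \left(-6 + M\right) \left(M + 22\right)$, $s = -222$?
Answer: $91010$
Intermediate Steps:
$U{\left(M \right)} = \left(-6 + M\right) \left(22 + M\right)$
$U{\left(s \right)} - -45410 = \left(-132 + \left(-222\right)^{2} + 16 \left(-222\right)\right) - -45410 = \left(-132 + 49284 - 3552\right) + 45410 = 45600 + 45410 = 91010$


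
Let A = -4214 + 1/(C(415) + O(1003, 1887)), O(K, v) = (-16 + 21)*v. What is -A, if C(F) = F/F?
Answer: 39763303/9436 ≈ 4214.0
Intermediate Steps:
C(F) = 1
O(K, v) = 5*v
A = -39763303/9436 (A = -4214 + 1/(1 + 5*1887) = -4214 + 1/(1 + 9435) = -4214 + 1/9436 = -39763303/9436 ≈ -4214.0)
-A = -1*(-39763303/9436) = 39763303/9436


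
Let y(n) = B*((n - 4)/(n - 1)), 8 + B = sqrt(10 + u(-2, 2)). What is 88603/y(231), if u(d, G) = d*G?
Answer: -81514760/6583 - 10189345*sqrt(6)/6583 ≈ -16174.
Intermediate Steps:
u(d, G) = G*d
B = -8 + sqrt(6) (B = -8 + sqrt(10 + 2*(-2)) = -8 + sqrt(10 - 4) = -8 + sqrt(6) ≈ -5.5505)
y(n) = (-8 + sqrt(6))*(-4 + n)/(-1 + n) (y(n) = (-8 + sqrt(6))*((n - 4)/(n - 1)) = (-8 + sqrt(6))*((-4 + n)/(-1 + n)) = (-8 + sqrt(6))*(-4 + n)/(-1 + n))
88603/y(231) = 88603/((-(-4 + 231)*(8 - sqrt(6))/(-1 + 231))) = 88603/((-1*227*(8 - sqrt(6))/230)) = 88603/((-1*1/230*227*(8 - sqrt(6)))) = 88603/(-908/115 + 227*sqrt(6)/230)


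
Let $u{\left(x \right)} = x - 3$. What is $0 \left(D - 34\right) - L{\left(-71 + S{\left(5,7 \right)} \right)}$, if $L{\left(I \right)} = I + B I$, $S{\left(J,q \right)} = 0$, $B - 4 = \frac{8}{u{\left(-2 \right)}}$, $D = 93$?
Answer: $\frac{1207}{5} \approx 241.4$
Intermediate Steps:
$u{\left(x \right)} = -3 + x$ ($u{\left(x \right)} = x - 3 = -3 + x$)
$B = \frac{12}{5}$ ($B = 4 + \frac{8}{-3 - 2} = 4 + \frac{8}{-5} = 4 + 8 \left(- \frac{1}{5}\right) = 4 - \frac{8}{5} = \frac{12}{5} \approx 2.4$)
$L{\left(I \right)} = \frac{17 I}{5}$ ($L{\left(I \right)} = I + \frac{12 I}{5} = \frac{17 I}{5}$)
$0 \left(D - 34\right) - L{\left(-71 + S{\left(5,7 \right)} \right)} = 0 \left(93 - 34\right) - \frac{17 \left(-71 + 0\right)}{5} = 0 \cdot 59 - \frac{17}{5} \left(-71\right) = 0 - - \frac{1207}{5} = 0 + \frac{1207}{5} = \frac{1207}{5}$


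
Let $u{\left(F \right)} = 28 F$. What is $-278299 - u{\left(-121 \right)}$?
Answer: $-274911$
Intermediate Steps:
$-278299 - u{\left(-121 \right)} = -278299 - 28 \left(-121\right) = -278299 - -3388 = -278299 + 3388 = -274911$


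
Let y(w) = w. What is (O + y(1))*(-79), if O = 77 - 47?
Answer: -2449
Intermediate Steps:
O = 30
(O + y(1))*(-79) = (30 + 1)*(-79) = 31*(-79) = -2449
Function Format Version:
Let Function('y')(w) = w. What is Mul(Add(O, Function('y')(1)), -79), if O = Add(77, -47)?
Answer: -2449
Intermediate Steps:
O = 30
Mul(Add(O, Function('y')(1)), -79) = Mul(Add(30, 1), -79) = Mul(31, -79) = -2449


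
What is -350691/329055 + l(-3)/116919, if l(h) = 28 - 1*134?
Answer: -13679106953/12824260515 ≈ -1.0667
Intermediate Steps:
l(h) = -106 (l(h) = 28 - 134 = -106)
-350691/329055 + l(-3)/116919 = -350691/329055 - 106/116919 = -350691*1/329055 - 106*1/116919 = -116897/109685 - 106/116919 = -13679106953/12824260515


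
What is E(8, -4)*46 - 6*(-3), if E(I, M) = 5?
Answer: 248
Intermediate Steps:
E(8, -4)*46 - 6*(-3) = 5*46 - 6*(-3) = 230 + 18 = 248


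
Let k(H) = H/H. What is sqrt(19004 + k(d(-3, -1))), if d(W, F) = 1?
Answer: sqrt(19005) ≈ 137.86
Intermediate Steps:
k(H) = 1
sqrt(19004 + k(d(-3, -1))) = sqrt(19004 + 1) = sqrt(19005)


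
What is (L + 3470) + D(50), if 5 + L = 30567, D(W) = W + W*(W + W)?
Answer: 39082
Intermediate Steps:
D(W) = W + 2*W² (D(W) = W + W*(2*W) = W + 2*W²)
L = 30562 (L = -5 + 30567 = 30562)
(L + 3470) + D(50) = (30562 + 3470) + 50*(1 + 2*50) = 34032 + 50*(1 + 100) = 34032 + 50*101 = 34032 + 5050 = 39082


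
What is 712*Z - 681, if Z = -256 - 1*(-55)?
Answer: -143793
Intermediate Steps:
Z = -201 (Z = -256 + 55 = -201)
712*Z - 681 = 712*(-201) - 681 = -143112 - 681 = -143793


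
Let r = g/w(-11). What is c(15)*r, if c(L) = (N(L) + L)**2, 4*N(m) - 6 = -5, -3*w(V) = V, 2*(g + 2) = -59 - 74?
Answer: -1529331/352 ≈ -4344.7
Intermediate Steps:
g = -137/2 (g = -2 + (-59 - 74)/2 = -2 + (1/2)*(-133) = -2 - 133/2 = -137/2 ≈ -68.500)
w(V) = -V/3
N(m) = 1/4 (N(m) = 3/2 + (1/4)*(-5) = 3/2 - 5/4 = 1/4)
c(L) = (1/4 + L)**2
r = -411/22 (r = -137/(2*((-1/3*(-11)))) = -137/(2*11/3) = -137/2*3/11 = -411/22 ≈ -18.682)
c(15)*r = ((1 + 4*15)**2/16)*(-411/22) = ((1 + 60)**2/16)*(-411/22) = ((1/16)*61**2)*(-411/22) = ((1/16)*3721)*(-411/22) = (3721/16)*(-411/22) = -1529331/352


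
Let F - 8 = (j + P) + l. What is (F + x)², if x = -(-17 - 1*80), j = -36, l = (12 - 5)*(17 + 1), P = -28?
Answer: 27889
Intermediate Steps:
l = 126 (l = 7*18 = 126)
F = 70 (F = 8 + ((-36 - 28) + 126) = 8 + (-64 + 126) = 8 + 62 = 70)
x = 97 (x = -(-17 - 80) = -1*(-97) = 97)
(F + x)² = (70 + 97)² = 167² = 27889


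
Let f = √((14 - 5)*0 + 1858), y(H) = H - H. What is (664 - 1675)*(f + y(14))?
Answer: -1011*√1858 ≈ -43579.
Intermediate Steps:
y(H) = 0
f = √1858 (f = √(9*0 + 1858) = √(0 + 1858) = √1858 ≈ 43.104)
(664 - 1675)*(f + y(14)) = (664 - 1675)*(√1858 + 0) = -1011*√1858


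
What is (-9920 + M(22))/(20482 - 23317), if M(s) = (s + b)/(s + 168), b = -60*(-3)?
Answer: 942299/269325 ≈ 3.4987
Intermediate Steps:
b = 180
M(s) = (180 + s)/(168 + s) (M(s) = (s + 180)/(s + 168) = (180 + s)/(168 + s))
(-9920 + M(22))/(20482 - 23317) = (-9920 + (180 + 22)/(168 + 22))/(20482 - 23317) = (-9920 + 202/190)/(-2835) = (-9920 + (1/190)*202)*(-1/2835) = (-9920 + 101/95)*(-1/2835) = -942299/95*(-1/2835) = 942299/269325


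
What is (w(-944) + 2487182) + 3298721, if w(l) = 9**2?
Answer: 5785984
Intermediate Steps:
w(l) = 81
(w(-944) + 2487182) + 3298721 = (81 + 2487182) + 3298721 = 2487263 + 3298721 = 5785984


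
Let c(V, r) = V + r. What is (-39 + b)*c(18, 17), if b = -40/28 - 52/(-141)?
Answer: -197695/141 ≈ -1402.1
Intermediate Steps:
b = -1046/987 (b = -40*1/28 - 52*(-1/141) = -10/7 + 52/141 = -1046/987 ≈ -1.0598)
(-39 + b)*c(18, 17) = (-39 - 1046/987)*(18 + 17) = -39539/987*35 = -197695/141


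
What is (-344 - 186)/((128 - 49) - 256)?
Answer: 530/177 ≈ 2.9944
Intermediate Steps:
(-344 - 186)/((128 - 49) - 256) = -530/(79 - 256) = -530/(-177) = -530*(-1/177) = 530/177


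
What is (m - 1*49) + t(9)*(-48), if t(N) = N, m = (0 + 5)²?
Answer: -456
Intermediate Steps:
m = 25 (m = 5² = 25)
(m - 1*49) + t(9)*(-48) = (25 - 1*49) + 9*(-48) = (25 - 49) - 432 = -24 - 432 = -456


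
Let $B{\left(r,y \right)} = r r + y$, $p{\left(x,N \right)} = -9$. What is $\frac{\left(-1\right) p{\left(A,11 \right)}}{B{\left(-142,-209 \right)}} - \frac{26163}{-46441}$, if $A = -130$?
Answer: $\frac{522500634}{926730155} \approx 0.56381$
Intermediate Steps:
$B{\left(r,y \right)} = y + r^{2}$ ($B{\left(r,y \right)} = r^{2} + y = y + r^{2}$)
$\frac{\left(-1\right) p{\left(A,11 \right)}}{B{\left(-142,-209 \right)}} - \frac{26163}{-46441} = \frac{\left(-1\right) \left(-9\right)}{-209 + \left(-142\right)^{2}} - \frac{26163}{-46441} = \frac{9}{-209 + 20164} - - \frac{26163}{46441} = \frac{9}{19955} + \frac{26163}{46441} = \frac{522500634}{926730155}$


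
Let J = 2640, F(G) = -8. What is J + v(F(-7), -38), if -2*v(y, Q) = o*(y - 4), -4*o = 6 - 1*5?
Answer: 5277/2 ≈ 2638.5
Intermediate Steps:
o = -¼ (o = -(6 - 1*5)/4 = -(6 - 5)/4 = -¼*1 = -¼ ≈ -0.25000)
v(y, Q) = -½ + y/8 (v(y, Q) = -(-1)*(y - 4)/8 = -(-1)*(-4 + y)/8 = -(1 - y/4)/2 = -½ + y/8)
J + v(F(-7), -38) = 2640 + (-½ + (⅛)*(-8)) = 2640 + (-½ - 1) = 2640 - 3/2 = 5277/2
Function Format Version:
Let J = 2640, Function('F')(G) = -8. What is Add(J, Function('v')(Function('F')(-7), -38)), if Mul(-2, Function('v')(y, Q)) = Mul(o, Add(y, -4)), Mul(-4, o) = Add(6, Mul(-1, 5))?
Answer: Rational(5277, 2) ≈ 2638.5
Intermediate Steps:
o = Rational(-1, 4) (o = Mul(Rational(-1, 4), Add(6, Mul(-1, 5))) = Mul(Rational(-1, 4), Add(6, -5)) = Mul(Rational(-1, 4), 1) = Rational(-1, 4) ≈ -0.25000)
Function('v')(y, Q) = Add(Rational(-1, 2), Mul(Rational(1, 8), y)) (Function('v')(y, Q) = Mul(Rational(-1, 2), Mul(Rational(-1, 4), Add(y, -4))) = Mul(Rational(-1, 2), Mul(Rational(-1, 4), Add(-4, y))) = Mul(Rational(-1, 2), Add(1, Mul(Rational(-1, 4), y))) = Add(Rational(-1, 2), Mul(Rational(1, 8), y)))
Add(J, Function('v')(Function('F')(-7), -38)) = Add(2640, Add(Rational(-1, 2), Mul(Rational(1, 8), -8))) = Add(2640, Add(Rational(-1, 2), -1)) = Add(2640, Rational(-3, 2)) = Rational(5277, 2)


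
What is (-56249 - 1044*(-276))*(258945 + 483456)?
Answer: 172159079895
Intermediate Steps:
(-56249 - 1044*(-276))*(258945 + 483456) = (-56249 + 288144)*742401 = 231895*742401 = 172159079895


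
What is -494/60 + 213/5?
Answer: 1031/30 ≈ 34.367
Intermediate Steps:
-494/60 + 213/5 = -494*1/60 + 213*(⅕) = -247/30 + 213/5 = 1031/30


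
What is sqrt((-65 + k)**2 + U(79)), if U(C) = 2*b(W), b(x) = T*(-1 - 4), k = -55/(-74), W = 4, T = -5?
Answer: 5*sqrt(915353)/74 ≈ 64.645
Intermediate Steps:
k = 55/74 (k = -55*(-1/74) = 55/74 ≈ 0.74324)
b(x) = 25 (b(x) = -5*(-1 - 4) = -5*(-5) = 25)
U(C) = 50 (U(C) = 2*25 = 50)
sqrt((-65 + k)**2 + U(79)) = sqrt((-65 + 55/74)**2 + 50) = sqrt((-4755/74)**2 + 50) = sqrt(22610025/5476 + 50) = sqrt(22883825/5476) = 5*sqrt(915353)/74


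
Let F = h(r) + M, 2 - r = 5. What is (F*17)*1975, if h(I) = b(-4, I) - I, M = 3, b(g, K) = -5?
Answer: 33575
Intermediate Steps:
r = -3 (r = 2 - 1*5 = 2 - 5 = -3)
h(I) = -5 - I
F = 1 (F = (-5 - 1*(-3)) + 3 = (-5 + 3) + 3 = -2 + 3 = 1)
(F*17)*1975 = (1*17)*1975 = 17*1975 = 33575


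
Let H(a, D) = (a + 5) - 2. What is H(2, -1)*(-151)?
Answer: -755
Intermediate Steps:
H(a, D) = 3 + a (H(a, D) = (5 + a) - 2 = 3 + a)
H(2, -1)*(-151) = (3 + 2)*(-151) = 5*(-151) = -755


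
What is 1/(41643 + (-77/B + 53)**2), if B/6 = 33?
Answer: 324/14389141 ≈ 2.2517e-5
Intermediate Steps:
B = 198 (B = 6*33 = 198)
1/(41643 + (-77/B + 53)**2) = 1/(41643 + (-77/198 + 53)**2) = 1/(41643 + (-77*1/198 + 53)**2) = 1/(41643 + (-7/18 + 53)**2) = 1/(41643 + (947/18)**2) = 1/(41643 + 896809/324) = 1/(14389141/324) = 324/14389141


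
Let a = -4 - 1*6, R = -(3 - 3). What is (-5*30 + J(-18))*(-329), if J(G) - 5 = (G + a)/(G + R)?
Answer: 424739/9 ≈ 47193.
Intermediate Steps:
R = 0 (R = -1*0 = 0)
a = -10 (a = -4 - 6 = -10)
J(G) = 5 + (-10 + G)/G (J(G) = 5 + (G - 10)/(G + 0) = 5 + (-10 + G)/G)
(-5*30 + J(-18))*(-329) = (-5*30 + (6 - 10/(-18)))*(-329) = (-150 + (6 - 10*(-1/18)))*(-329) = (-150 + (6 + 5/9))*(-329) = (-150 + 59/9)*(-329) = -1291/9*(-329) = 424739/9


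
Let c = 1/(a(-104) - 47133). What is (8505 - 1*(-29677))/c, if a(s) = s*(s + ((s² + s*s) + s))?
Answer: -86872793678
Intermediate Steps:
a(s) = s*(2*s + 2*s²) (a(s) = s*(s + ((s² + s²) + s)) = s*(s + (2*s² + s)) = s*(s + (s + 2*s²)) = s*(2*s + 2*s²))
c = -1/2275229 (c = 1/(2*(-104)²*(1 - 104) - 47133) = 1/(2*10816*(-103) - 47133) = 1/(-2228096 - 47133) = 1/(-2275229) = -1/2275229 ≈ -4.3952e-7)
(8505 - 1*(-29677))/c = (8505 - 1*(-29677))/(-1/2275229) = (8505 + 29677)*(-2275229) = 38182*(-2275229) = -86872793678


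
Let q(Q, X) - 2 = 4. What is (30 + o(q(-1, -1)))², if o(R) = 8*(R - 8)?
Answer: 196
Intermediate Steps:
q(Q, X) = 6 (q(Q, X) = 2 + 4 = 6)
o(R) = -64 + 8*R (o(R) = 8*(-8 + R) = -64 + 8*R)
(30 + o(q(-1, -1)))² = (30 + (-64 + 8*6))² = (30 + (-64 + 48))² = (30 - 16)² = 14² = 196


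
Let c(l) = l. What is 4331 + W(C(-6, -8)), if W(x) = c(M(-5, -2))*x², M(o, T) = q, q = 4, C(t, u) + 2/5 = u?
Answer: 115331/25 ≈ 4613.2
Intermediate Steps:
C(t, u) = -⅖ + u
M(o, T) = 4
W(x) = 4*x²
4331 + W(C(-6, -8)) = 4331 + 4*(-⅖ - 8)² = 4331 + 4*(-42/5)² = 4331 + 4*(1764/25) = 4331 + 7056/25 = 115331/25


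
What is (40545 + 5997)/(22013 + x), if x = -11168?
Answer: 15514/3615 ≈ 4.2916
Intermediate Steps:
(40545 + 5997)/(22013 + x) = (40545 + 5997)/(22013 - 11168) = 46542/10845 = 46542*(1/10845) = 15514/3615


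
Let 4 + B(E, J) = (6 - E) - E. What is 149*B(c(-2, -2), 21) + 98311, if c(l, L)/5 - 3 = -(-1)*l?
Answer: 97119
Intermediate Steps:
c(l, L) = 15 + 5*l (c(l, L) = 15 + 5*(-(-1)*l) = 15 + 5*l)
B(E, J) = 2 - 2*E (B(E, J) = -4 + ((6 - E) - E) = -4 + (6 - 2*E) = 2 - 2*E)
149*B(c(-2, -2), 21) + 98311 = 149*(2 - 2*(15 + 5*(-2))) + 98311 = 149*(2 - 2*(15 - 10)) + 98311 = 149*(2 - 2*5) + 98311 = 149*(2 - 10) + 98311 = 149*(-8) + 98311 = -1192 + 98311 = 97119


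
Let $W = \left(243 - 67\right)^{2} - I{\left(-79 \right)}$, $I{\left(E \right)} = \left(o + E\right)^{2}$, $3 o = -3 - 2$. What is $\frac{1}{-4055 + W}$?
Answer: $\frac{9}{183725} \approx 4.8986 \cdot 10^{-5}$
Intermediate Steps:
$o = - \frac{5}{3}$ ($o = \frac{-3 - 2}{3} = \frac{1}{3} \left(-5\right) = - \frac{5}{3} \approx -1.6667$)
$I{\left(E \right)} = \left(- \frac{5}{3} + E\right)^{2}$
$W = \frac{220220}{9}$ ($W = \left(243 - 67\right)^{2} - \frac{\left(-5 + 3 \left(-79\right)\right)^{2}}{9} = 176^{2} - \frac{\left(-5 - 237\right)^{2}}{9} = 30976 - \frac{\left(-242\right)^{2}}{9} = 30976 - \frac{1}{9} \cdot 58564 = 30976 - \frac{58564}{9} = \frac{220220}{9} \approx 24469.0$)
$\frac{1}{-4055 + W} = \frac{1}{-4055 + \frac{220220}{9}} = \frac{1}{\frac{183725}{9}} = \frac{9}{183725}$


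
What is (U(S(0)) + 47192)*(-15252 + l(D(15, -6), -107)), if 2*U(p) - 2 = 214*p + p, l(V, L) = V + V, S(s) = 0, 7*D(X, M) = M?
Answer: -5039079768/7 ≈ -7.1987e+8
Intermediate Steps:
D(X, M) = M/7
l(V, L) = 2*V
U(p) = 1 + 215*p/2 (U(p) = 1 + (214*p + p)/2 = 1 + (215*p)/2 = 1 + 215*p/2)
(U(S(0)) + 47192)*(-15252 + l(D(15, -6), -107)) = ((1 + (215/2)*0) + 47192)*(-15252 + 2*((1/7)*(-6))) = ((1 + 0) + 47192)*(-15252 + 2*(-6/7)) = (1 + 47192)*(-15252 - 12/7) = 47193*(-106776/7) = -5039079768/7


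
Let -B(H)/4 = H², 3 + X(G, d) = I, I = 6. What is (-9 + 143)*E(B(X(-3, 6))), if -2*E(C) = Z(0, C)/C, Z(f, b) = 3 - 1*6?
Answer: -67/12 ≈ -5.5833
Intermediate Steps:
Z(f, b) = -3 (Z(f, b) = 3 - 6 = -3)
X(G, d) = 3 (X(G, d) = -3 + 6 = 3)
B(H) = -4*H²
E(C) = 3/(2*C) (E(C) = -(-3)/(2*C) = 3/(2*C))
(-9 + 143)*E(B(X(-3, 6))) = (-9 + 143)*(3/(2*((-4*3²)))) = 134*(3/(2*((-4*9)))) = 134*((3/2)/(-36)) = 134*((3/2)*(-1/36)) = 134*(-1/24) = -67/12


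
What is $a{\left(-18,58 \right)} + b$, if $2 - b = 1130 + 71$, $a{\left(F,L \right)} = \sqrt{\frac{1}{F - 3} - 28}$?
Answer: $-1199 + \frac{i \sqrt{12369}}{21} \approx -1199.0 + 5.296 i$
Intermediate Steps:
$a{\left(F,L \right)} = \sqrt{-28 + \frac{1}{-3 + F}}$ ($a{\left(F,L \right)} = \sqrt{\frac{1}{-3 + F} - 28} = \sqrt{-28 + \frac{1}{-3 + F}}$)
$b = -1199$ ($b = 2 - \left(1130 + 71\right) = 2 - 1201 = -1199$)
$a{\left(-18,58 \right)} + b = \sqrt{\frac{85 - -504}{-3 - 18}} - 1199 = \sqrt{\frac{85 + 504}{-21}} - 1199 = \sqrt{\left(- \frac{1}{21}\right) 589} - 1199 = \sqrt{- \frac{589}{21}} - 1199 = \frac{i \sqrt{12369}}{21} - 1199 = -1199 + \frac{i \sqrt{12369}}{21}$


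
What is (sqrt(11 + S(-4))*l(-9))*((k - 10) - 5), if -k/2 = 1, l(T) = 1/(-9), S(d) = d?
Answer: 17*sqrt(7)/9 ≈ 4.9975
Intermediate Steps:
l(T) = -1/9 (l(T) = 1*(-1/9) = -1/9)
k = -2 (k = -2*1 = -2)
(sqrt(11 + S(-4))*l(-9))*((k - 10) - 5) = (sqrt(11 - 4)*(-1/9))*((-2 - 10) - 5) = (sqrt(7)*(-1/9))*(-12 - 5) = -sqrt(7)/9*(-17) = 17*sqrt(7)/9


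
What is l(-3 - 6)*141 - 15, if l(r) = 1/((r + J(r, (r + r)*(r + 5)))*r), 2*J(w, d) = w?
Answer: -1121/81 ≈ -13.840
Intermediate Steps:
J(w, d) = w/2
l(r) = 2/(3*r**2) (l(r) = 1/((r + r/2)*r) = 1/(((3*r/2))*r) = (2/(3*r))/r = 2/(3*r**2))
l(-3 - 6)*141 - 15 = (2/(3*(-3 - 6)**2))*141 - 15 = ((2/3)/(-9)**2)*141 - 15 = ((2/3)*(1/81))*141 - 15 = (2/243)*141 - 15 = 94/81 - 15 = -1121/81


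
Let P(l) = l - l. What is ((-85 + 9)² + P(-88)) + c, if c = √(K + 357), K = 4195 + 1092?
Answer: 5776 + 2*√1411 ≈ 5851.1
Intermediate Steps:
K = 5287
c = 2*√1411 (c = √(5287 + 357) = √5644 = 2*√1411 ≈ 75.127)
P(l) = 0
((-85 + 9)² + P(-88)) + c = ((-85 + 9)² + 0) + 2*√1411 = ((-76)² + 0) + 2*√1411 = (5776 + 0) + 2*√1411 = 5776 + 2*√1411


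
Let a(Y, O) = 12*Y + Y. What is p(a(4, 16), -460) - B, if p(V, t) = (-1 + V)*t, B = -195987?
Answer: 172527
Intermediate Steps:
a(Y, O) = 13*Y
p(V, t) = t*(-1 + V)
p(a(4, 16), -460) - B = -460*(-1 + 13*4) - 1*(-195987) = -460*(-1 + 52) + 195987 = -460*51 + 195987 = -23460 + 195987 = 172527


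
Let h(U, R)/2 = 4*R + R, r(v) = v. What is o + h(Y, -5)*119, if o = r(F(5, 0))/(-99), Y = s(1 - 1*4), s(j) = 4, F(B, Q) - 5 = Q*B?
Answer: -589055/99 ≈ -5950.0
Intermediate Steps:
F(B, Q) = 5 + B*Q (F(B, Q) = 5 + Q*B = 5 + B*Q)
Y = 4
o = -5/99 (o = (5 + 5*0)/(-99) = (5 + 0)*(-1/99) = 5*(-1/99) = -5/99 ≈ -0.050505)
h(U, R) = 10*R (h(U, R) = 2*(4*R + R) = 2*(5*R) = 10*R)
o + h(Y, -5)*119 = -5/99 + (10*(-5))*119 = -5/99 - 50*119 = -5/99 - 5950 = -589055/99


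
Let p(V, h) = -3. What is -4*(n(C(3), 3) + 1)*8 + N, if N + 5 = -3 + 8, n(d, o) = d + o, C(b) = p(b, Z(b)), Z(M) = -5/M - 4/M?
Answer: -32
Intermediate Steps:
Z(M) = -9/M
C(b) = -3
N = 0 (N = -5 + (-3 + 8) = -5 + 5 = 0)
-4*(n(C(3), 3) + 1)*8 + N = -4*((-3 + 3) + 1)*8 + 0 = -4*(0 + 1)*8 + 0 = -4*1*8 + 0 = -4*8 + 0 = -32 + 0 = -32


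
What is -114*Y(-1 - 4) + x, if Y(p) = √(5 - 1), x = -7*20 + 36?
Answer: -332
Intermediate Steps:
x = -104 (x = -140 + 36 = -104)
Y(p) = 2 (Y(p) = √4 = 2)
-114*Y(-1 - 4) + x = -114*2 - 104 = -228 - 104 = -332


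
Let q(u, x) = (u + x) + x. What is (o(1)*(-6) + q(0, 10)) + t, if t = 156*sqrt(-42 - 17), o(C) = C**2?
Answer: 14 + 156*I*sqrt(59) ≈ 14.0 + 1198.3*I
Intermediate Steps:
q(u, x) = u + 2*x
t = 156*I*sqrt(59) (t = 156*sqrt(-59) = 156*(I*sqrt(59)) = 156*I*sqrt(59) ≈ 1198.3*I)
(o(1)*(-6) + q(0, 10)) + t = (1**2*(-6) + (0 + 2*10)) + 156*I*sqrt(59) = (1*(-6) + (0 + 20)) + 156*I*sqrt(59) = (-6 + 20) + 156*I*sqrt(59) = 14 + 156*I*sqrt(59)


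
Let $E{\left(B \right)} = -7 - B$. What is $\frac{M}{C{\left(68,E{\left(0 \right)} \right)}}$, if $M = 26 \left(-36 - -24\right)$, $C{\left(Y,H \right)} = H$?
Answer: $\frac{312}{7} \approx 44.571$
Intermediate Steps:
$M = -312$ ($M = 26 \left(-36 + 24\right) = 26 \left(-12\right) = -312$)
$\frac{M}{C{\left(68,E{\left(0 \right)} \right)}} = - \frac{312}{-7 - 0} = - \frac{312}{-7 + 0} = - \frac{312}{-7} = \left(-312\right) \left(- \frac{1}{7}\right) = \frac{312}{7}$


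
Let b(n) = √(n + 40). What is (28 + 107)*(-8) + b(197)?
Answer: -1080 + √237 ≈ -1064.6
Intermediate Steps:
b(n) = √(40 + n)
(28 + 107)*(-8) + b(197) = (28 + 107)*(-8) + √(40 + 197) = 135*(-8) + √237 = -1080 + √237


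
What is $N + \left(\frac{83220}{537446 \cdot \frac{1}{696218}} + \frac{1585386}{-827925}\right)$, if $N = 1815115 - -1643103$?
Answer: $\frac{37779866977340732}{10594404275} \approx 3.566 \cdot 10^{6}$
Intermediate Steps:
$N = 3458218$ ($N = 1815115 + 1643103 = 3458218$)
$N + \left(\frac{83220}{537446 \cdot \frac{1}{696218}} + \frac{1585386}{-827925}\right) = 3458218 + \left(\frac{83220}{537446 \cdot \frac{1}{696218}} + \frac{1585386}{-827925}\right) = 3458218 + \left(\frac{83220}{537446 \cdot \frac{1}{696218}} + 1585386 \left(- \frac{1}{827925}\right)\right) = 3458218 - \left(\frac{528462}{275975} - \frac{83220}{\frac{268723}{348109}}\right) = 3458218 + \left(83220 \cdot \frac{348109}{268723} - \frac{528462}{275975}\right) = 3458218 + \left(\frac{28969630980}{268723} - \frac{528462}{275975}\right) = 3458218 + \frac{1142107414258782}{10594404275} = \frac{37779866977340732}{10594404275}$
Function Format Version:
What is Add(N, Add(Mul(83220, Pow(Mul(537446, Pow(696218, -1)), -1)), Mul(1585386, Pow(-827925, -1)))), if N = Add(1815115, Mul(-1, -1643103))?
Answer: Rational(37779866977340732, 10594404275) ≈ 3.5660e+6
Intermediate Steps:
N = 3458218 (N = Add(1815115, 1643103) = 3458218)
Add(N, Add(Mul(83220, Pow(Mul(537446, Pow(696218, -1)), -1)), Mul(1585386, Pow(-827925, -1)))) = Add(3458218, Add(Mul(83220, Pow(Mul(537446, Pow(696218, -1)), -1)), Mul(1585386, Pow(-827925, -1)))) = Add(3458218, Add(Mul(83220, Pow(Mul(537446, Rational(1, 696218)), -1)), Mul(1585386, Rational(-1, 827925)))) = Add(3458218, Add(Mul(83220, Pow(Rational(268723, 348109), -1)), Rational(-528462, 275975))) = Add(3458218, Add(Mul(83220, Rational(348109, 268723)), Rational(-528462, 275975))) = Add(3458218, Add(Rational(28969630980, 268723), Rational(-528462, 275975))) = Add(3458218, Rational(1142107414258782, 10594404275)) = Rational(37779866977340732, 10594404275)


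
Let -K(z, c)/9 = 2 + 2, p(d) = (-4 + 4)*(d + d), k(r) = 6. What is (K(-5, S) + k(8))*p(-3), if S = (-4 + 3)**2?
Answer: 0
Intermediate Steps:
S = 1 (S = (-1)**2 = 1)
p(d) = 0 (p(d) = 0*(2*d) = 0)
K(z, c) = -36 (K(z, c) = -9*(2 + 2) = -9*4 = -36)
(K(-5, S) + k(8))*p(-3) = (-36 + 6)*0 = -30*0 = 0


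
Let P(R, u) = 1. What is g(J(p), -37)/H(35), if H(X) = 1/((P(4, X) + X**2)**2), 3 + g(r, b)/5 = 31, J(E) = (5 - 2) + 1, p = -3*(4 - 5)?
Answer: 210430640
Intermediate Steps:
p = 3 (p = -3*(-1) = 3)
J(E) = 4 (J(E) = 3 + 1 = 4)
g(r, b) = 140 (g(r, b) = -15 + 5*31 = -15 + 155 = 140)
H(X) = (1 + X**2)**(-2) (H(X) = 1/((1 + X**2)**2) = (1 + X**2)**(-2))
g(J(p), -37)/H(35) = 140/((1 + 35**2)**(-2)) = 140/((1 + 1225)**(-2)) = 140/(1226**(-2)) = 140/(1/1503076) = 140*1503076 = 210430640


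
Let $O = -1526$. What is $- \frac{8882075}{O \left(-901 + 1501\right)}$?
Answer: $\frac{355283}{36624} \approx 9.7008$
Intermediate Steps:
$- \frac{8882075}{O \left(-901 + 1501\right)} = - \frac{8882075}{\left(-1526\right) \left(-901 + 1501\right)} = - \frac{8882075}{\left(-1526\right) 600} = - \frac{8882075}{-915600} = \left(-8882075\right) \left(- \frac{1}{915600}\right) = \frac{355283}{36624}$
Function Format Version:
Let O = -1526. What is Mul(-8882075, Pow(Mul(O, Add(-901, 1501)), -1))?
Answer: Rational(355283, 36624) ≈ 9.7008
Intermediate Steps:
Mul(-8882075, Pow(Mul(O, Add(-901, 1501)), -1)) = Mul(-8882075, Pow(Mul(-1526, Add(-901, 1501)), -1)) = Mul(-8882075, Pow(Mul(-1526, 600), -1)) = Mul(-8882075, Pow(-915600, -1)) = Mul(-8882075, Rational(-1, 915600)) = Rational(355283, 36624)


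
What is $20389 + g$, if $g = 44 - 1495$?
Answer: $18938$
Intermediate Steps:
$g = -1451$ ($g = 44 - 1495 = -1451$)
$20389 + g = 20389 - 1451 = 18938$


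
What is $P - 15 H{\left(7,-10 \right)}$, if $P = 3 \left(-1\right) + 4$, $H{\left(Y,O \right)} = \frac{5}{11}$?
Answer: $- \frac{64}{11} \approx -5.8182$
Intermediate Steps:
$H{\left(Y,O \right)} = \frac{5}{11}$ ($H{\left(Y,O \right)} = 5 \cdot \frac{1}{11} = \frac{5}{11}$)
$P = 1$ ($P = -3 + 4 = 1$)
$P - 15 H{\left(7,-10 \right)} = 1 - \frac{75}{11} = - \frac{64}{11}$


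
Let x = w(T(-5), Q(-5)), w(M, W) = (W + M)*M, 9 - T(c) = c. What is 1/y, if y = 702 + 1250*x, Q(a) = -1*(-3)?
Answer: 1/298202 ≈ 3.3534e-6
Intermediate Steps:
T(c) = 9 - c
Q(a) = 3
w(M, W) = M*(M + W) (w(M, W) = (M + W)*M = M*(M + W))
x = 238 (x = (9 - 1*(-5))*((9 - 1*(-5)) + 3) = (9 + 5)*((9 + 5) + 3) = 14*(14 + 3) = 14*17 = 238)
y = 298202 (y = 702 + 1250*238 = 702 + 297500 = 298202)
1/y = 1/298202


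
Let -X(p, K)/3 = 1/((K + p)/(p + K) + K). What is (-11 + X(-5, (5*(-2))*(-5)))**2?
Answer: 35344/289 ≈ 122.30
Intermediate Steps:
X(p, K) = -3/(1 + K) (X(p, K) = -3/((K + p)/(p + K) + K) = -3/((K + p)/(K + p) + K) = -3/(1 + K))
(-11 + X(-5, (5*(-2))*(-5)))**2 = (-11 - 3/(1 + (5*(-2))*(-5)))**2 = (-11 - 3/(1 - 10*(-5)))**2 = (-11 - 3/(1 + 50))**2 = (-11 - 3/51)**2 = (-11 - 3*1/51)**2 = (-11 - 1/17)**2 = (-188/17)**2 = 35344/289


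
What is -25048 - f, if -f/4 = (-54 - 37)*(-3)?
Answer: -23956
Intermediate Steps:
f = -1092 (f = -4*(-54 - 37)*(-3) = -(-364)*(-3) = -4*273 = -1092)
-25048 - f = -25048 - 1*(-1092) = -25048 + 1092 = -23956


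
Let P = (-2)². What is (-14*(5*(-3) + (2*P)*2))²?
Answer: 196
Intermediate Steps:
P = 4
(-14*(5*(-3) + (2*P)*2))² = (-14*(5*(-3) + (2*4)*2))² = (-14*(-15 + 8*2))² = (-14*(-15 + 16))² = (-14*1)² = (-14)² = 196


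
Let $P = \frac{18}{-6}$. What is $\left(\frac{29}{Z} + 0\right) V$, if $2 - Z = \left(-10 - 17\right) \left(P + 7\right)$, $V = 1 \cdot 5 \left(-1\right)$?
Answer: $- \frac{29}{22} \approx -1.3182$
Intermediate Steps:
$V = -5$ ($V = 5 \left(-1\right) = -5$)
$P = -3$ ($P = 18 \left(- \frac{1}{6}\right) = -3$)
$Z = 110$ ($Z = 2 - \left(-10 - 17\right) \left(-3 + 7\right) = 2 - \left(-27\right) 4 = 2 - -108 = 2 + 108 = 110$)
$\left(\frac{29}{Z} + 0\right) V = \left(\frac{29}{110} + 0\right) \left(-5\right) = \frac{29}{110} \left(-5\right) = - \frac{29}{22}$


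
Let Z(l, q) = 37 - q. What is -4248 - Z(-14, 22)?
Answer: -4263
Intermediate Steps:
-4248 - Z(-14, 22) = -4248 - (37 - 1*22) = -4248 - (37 - 22) = -4248 - 1*15 = -4248 - 15 = -4263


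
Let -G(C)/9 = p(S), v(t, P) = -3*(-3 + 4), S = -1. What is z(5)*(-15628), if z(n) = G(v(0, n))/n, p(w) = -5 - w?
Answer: -562608/5 ≈ -1.1252e+5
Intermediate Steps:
v(t, P) = -3 (v(t, P) = -3*1 = -3)
G(C) = 36 (G(C) = -9*(-5 - 1*(-1)) = -9*(-5 + 1) = -9*(-4) = 36)
z(n) = 36/n
z(5)*(-15628) = (36/5)*(-15628) = -562608/5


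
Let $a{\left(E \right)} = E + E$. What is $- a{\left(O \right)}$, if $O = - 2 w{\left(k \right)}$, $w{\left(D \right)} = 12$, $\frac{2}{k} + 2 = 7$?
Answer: $48$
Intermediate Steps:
$k = \frac{2}{5}$ ($k = \frac{2}{-2 + 7} = \frac{2}{5} \approx 0.4$)
$O = -24$ ($O = \left(-2\right) 12 = -24$)
$a{\left(E \right)} = 2 E$
$- a{\left(O \right)} = - 2 \left(-24\right) = \left(-1\right) \left(-48\right) = 48$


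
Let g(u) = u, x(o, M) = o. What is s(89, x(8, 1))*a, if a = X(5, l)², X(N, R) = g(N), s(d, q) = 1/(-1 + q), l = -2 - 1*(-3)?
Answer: 25/7 ≈ 3.5714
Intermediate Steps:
l = 1 (l = -2 + 3 = 1)
X(N, R) = N
a = 25 (a = 5² = 25)
s(89, x(8, 1))*a = 25/(-1 + 8) = 25/7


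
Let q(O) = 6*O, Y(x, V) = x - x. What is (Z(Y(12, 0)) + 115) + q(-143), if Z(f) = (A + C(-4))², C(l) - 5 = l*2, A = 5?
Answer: -739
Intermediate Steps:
Y(x, V) = 0
C(l) = 5 + 2*l (C(l) = 5 + l*2 = 5 + 2*l)
Z(f) = 4 (Z(f) = (5 + (5 + 2*(-4)))² = (5 + (5 - 8))² = (5 - 3)² = 2² = 4)
(Z(Y(12, 0)) + 115) + q(-143) = (4 + 115) + 6*(-143) = 119 - 858 = -739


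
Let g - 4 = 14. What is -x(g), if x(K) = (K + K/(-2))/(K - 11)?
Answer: -9/7 ≈ -1.2857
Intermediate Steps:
g = 18 (g = 4 + 14 = 18)
x(K) = K/(2*(-11 + K)) (x(K) = (K + K*(-½))/(-11 + K) = (K - K/2)/(-11 + K) = (K/2)/(-11 + K) = K/(2*(-11 + K)))
-x(g) = -18/(2*(-11 + 18)) = -18/(2*7) = -1*9/7 = -9/7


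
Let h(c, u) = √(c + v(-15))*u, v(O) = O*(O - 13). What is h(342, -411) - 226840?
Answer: -226840 - 411*√762 ≈ -2.3819e+5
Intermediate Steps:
v(O) = O*(-13 + O)
h(c, u) = u*√(420 + c) (h(c, u) = √(c - 15*(-13 - 15))*u = √(c - 15*(-28))*u = √(c + 420)*u = √(420 + c)*u = u*√(420 + c))
h(342, -411) - 226840 = -411*√(420 + 342) - 226840 = -411*√762 - 226840 = -226840 - 411*√762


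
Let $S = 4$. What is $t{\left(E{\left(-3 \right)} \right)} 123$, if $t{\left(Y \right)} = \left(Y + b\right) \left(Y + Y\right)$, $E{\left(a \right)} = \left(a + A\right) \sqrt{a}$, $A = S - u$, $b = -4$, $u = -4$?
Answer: $-18450 - 4920 i \sqrt{3} \approx -18450.0 - 8521.7 i$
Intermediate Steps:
$A = 8$ ($A = 4 - -4 = 4 + 4 = 8$)
$E{\left(a \right)} = \sqrt{a} \left(8 + a\right)$ ($E{\left(a \right)} = \left(a + 8\right) \sqrt{a} = \left(8 + a\right) \sqrt{a} = \sqrt{a} \left(8 + a\right)$)
$t{\left(Y \right)} = 2 Y \left(-4 + Y\right)$ ($t{\left(Y \right)} = \left(Y - 4\right) \left(Y + Y\right) = \left(-4 + Y\right) 2 Y = 2 Y \left(-4 + Y\right)$)
$t{\left(E{\left(-3 \right)} \right)} 123 = 2 \sqrt{-3} \left(8 - 3\right) \left(-4 + \sqrt{-3} \left(8 - 3\right)\right) 123 = 2 i \sqrt{3} \cdot 5 \left(-4 + i \sqrt{3} \cdot 5\right) 123 = 2 \cdot 5 i \sqrt{3} \left(-4 + 5 i \sqrt{3}\right) 123 = 10 i \sqrt{3} \left(-4 + 5 i \sqrt{3}\right) 123 = 1230 i \sqrt{3} \left(-4 + 5 i \sqrt{3}\right)$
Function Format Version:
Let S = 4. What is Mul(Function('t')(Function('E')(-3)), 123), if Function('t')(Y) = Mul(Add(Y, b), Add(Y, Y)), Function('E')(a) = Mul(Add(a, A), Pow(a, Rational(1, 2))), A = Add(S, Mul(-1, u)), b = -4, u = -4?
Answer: Add(-18450, Mul(-4920, I, Pow(3, Rational(1, 2)))) ≈ Add(-18450., Mul(-8521.7, I))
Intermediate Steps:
A = 8 (A = Add(4, Mul(-1, -4)) = Add(4, 4) = 8)
Function('E')(a) = Mul(Pow(a, Rational(1, 2)), Add(8, a)) (Function('E')(a) = Mul(Add(a, 8), Pow(a, Rational(1, 2))) = Mul(Add(8, a), Pow(a, Rational(1, 2))) = Mul(Pow(a, Rational(1, 2)), Add(8, a)))
Function('t')(Y) = Mul(2, Y, Add(-4, Y)) (Function('t')(Y) = Mul(Add(Y, -4), Add(Y, Y)) = Mul(Add(-4, Y), Mul(2, Y)) = Mul(2, Y, Add(-4, Y)))
Mul(Function('t')(Function('E')(-3)), 123) = Mul(Mul(2, Mul(Pow(-3, Rational(1, 2)), Add(8, -3)), Add(-4, Mul(Pow(-3, Rational(1, 2)), Add(8, -3)))), 123) = Mul(Mul(2, Mul(Mul(I, Pow(3, Rational(1, 2))), 5), Add(-4, Mul(Mul(I, Pow(3, Rational(1, 2))), 5))), 123) = Mul(Mul(2, Mul(5, I, Pow(3, Rational(1, 2))), Add(-4, Mul(5, I, Pow(3, Rational(1, 2))))), 123) = Mul(Mul(10, I, Pow(3, Rational(1, 2)), Add(-4, Mul(5, I, Pow(3, Rational(1, 2))))), 123) = Mul(1230, I, Pow(3, Rational(1, 2)), Add(-4, Mul(5, I, Pow(3, Rational(1, 2)))))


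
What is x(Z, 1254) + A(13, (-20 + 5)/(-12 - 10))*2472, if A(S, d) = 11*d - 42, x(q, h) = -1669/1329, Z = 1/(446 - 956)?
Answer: -113344105/1329 ≈ -85285.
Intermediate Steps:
Z = -1/510 (Z = 1/(-510) = -1/510 ≈ -0.0019608)
x(q, h) = -1669/1329 (x(q, h) = -1669*1/1329 = -1669/1329)
A(S, d) = -42 + 11*d
x(Z, 1254) + A(13, (-20 + 5)/(-12 - 10))*2472 = -1669/1329 + (-42 + 11*((-20 + 5)/(-12 - 10)))*2472 = -1669/1329 + (-42 + 11*(-15/(-22)))*2472 = -1669/1329 + (-42 + 11*(-15*(-1/22)))*2472 = -1669/1329 + (-42 + 11*(15/22))*2472 = -1669/1329 + (-42 + 15/2)*2472 = -1669/1329 - 69/2*2472 = -1669/1329 - 85284 = -113344105/1329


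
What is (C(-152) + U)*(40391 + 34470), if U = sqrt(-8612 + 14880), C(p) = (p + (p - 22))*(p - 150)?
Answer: 7370215172 + 149722*sqrt(1567) ≈ 7.3761e+9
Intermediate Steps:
C(p) = (-150 + p)*(-22 + 2*p) (C(p) = (p + (-22 + p))*(-150 + p) = (-22 + 2*p)*(-150 + p) = (-150 + p)*(-22 + 2*p))
U = 2*sqrt(1567) (U = sqrt(6268) = 2*sqrt(1567) ≈ 79.171)
(C(-152) + U)*(40391 + 34470) = ((3300 - 322*(-152) + 2*(-152)**2) + 2*sqrt(1567))*(40391 + 34470) = ((3300 + 48944 + 2*23104) + 2*sqrt(1567))*74861 = ((3300 + 48944 + 46208) + 2*sqrt(1567))*74861 = (98452 + 2*sqrt(1567))*74861 = 7370215172 + 149722*sqrt(1567)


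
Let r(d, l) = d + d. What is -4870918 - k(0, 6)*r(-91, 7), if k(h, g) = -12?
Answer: -4873102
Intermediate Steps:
r(d, l) = 2*d
-4870918 - k(0, 6)*r(-91, 7) = -4870918 - (-12)*2*(-91) = -4870918 - (-12)*(-182) = -4870918 - 1*2184 = -4870918 - 2184 = -4873102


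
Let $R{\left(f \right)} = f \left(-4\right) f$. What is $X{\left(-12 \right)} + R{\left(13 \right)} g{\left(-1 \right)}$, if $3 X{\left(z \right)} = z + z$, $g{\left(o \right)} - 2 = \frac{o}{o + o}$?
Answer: $-1698$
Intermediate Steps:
$g{\left(o \right)} = \frac{5}{2}$ ($g{\left(o \right)} = 2 + \frac{o}{o + o} = 2 + \frac{o}{2 o} = 2 + \frac{1}{2 o} o = 2 + \frac{1}{2} = \frac{5}{2}$)
$R{\left(f \right)} = - 4 f^{2}$ ($R{\left(f \right)} = - 4 f f = - 4 f^{2}$)
$X{\left(z \right)} = \frac{2 z}{3}$ ($X{\left(z \right)} = \frac{z + z}{3} = \frac{2 z}{3}$)
$X{\left(-12 \right)} + R{\left(13 \right)} g{\left(-1 \right)} = \frac{2}{3} \left(-12\right) + - 4 \cdot 13^{2} \cdot \frac{5}{2} = -8 + \left(-4\right) 169 \cdot \frac{5}{2} = -8 - 1690 = -1698$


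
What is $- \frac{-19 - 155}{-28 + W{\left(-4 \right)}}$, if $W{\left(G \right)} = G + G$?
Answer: $- \frac{29}{6} \approx -4.8333$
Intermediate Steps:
$W{\left(G \right)} = 2 G$
$- \frac{-19 - 155}{-28 + W{\left(-4 \right)}} = - \frac{-19 - 155}{-28 + 2 \left(-4\right)} = - \frac{-174}{-28 - 8} = - \frac{-174}{-36} = - \frac{\left(-1\right) \left(-174\right)}{36} = \left(-1\right) \frac{29}{6} = - \frac{29}{6}$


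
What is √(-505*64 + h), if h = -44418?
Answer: I*√76738 ≈ 277.02*I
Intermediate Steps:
√(-505*64 + h) = √(-505*64 - 44418) = √(-32320 - 44418) = √(-76738) = I*√76738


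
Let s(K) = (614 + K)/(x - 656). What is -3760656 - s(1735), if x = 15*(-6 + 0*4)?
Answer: -2805447027/746 ≈ -3.7607e+6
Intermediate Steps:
x = -90 (x = 15*(-6 + 0) = 15*(-6) = -90)
s(K) = -307/373 - K/746 (s(K) = (614 + K)/(-90 - 656) = (614 + K)/(-746) = (614 + K)*(-1/746) = -307/373 - K/746)
-3760656 - s(1735) = -3760656 - (-307/373 - 1/746*1735) = -3760656 - (-307/373 - 1735/746) = -3760656 - 1*(-2349/746) = -3760656 + 2349/746 = -2805447027/746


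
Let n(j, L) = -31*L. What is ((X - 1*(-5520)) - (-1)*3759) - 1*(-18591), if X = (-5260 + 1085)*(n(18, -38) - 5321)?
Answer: 17324895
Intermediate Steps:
X = 17297025 (X = (-5260 + 1085)*(-31*(-38) - 5321) = -4175*(1178 - 5321) = -4175*(-4143) = 17297025)
((X - 1*(-5520)) - (-1)*3759) - 1*(-18591) = ((17297025 - 1*(-5520)) - (-1)*3759) - 1*(-18591) = ((17297025 + 5520) - 1*(-3759)) + 18591 = (17302545 + 3759) + 18591 = 17306304 + 18591 = 17324895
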